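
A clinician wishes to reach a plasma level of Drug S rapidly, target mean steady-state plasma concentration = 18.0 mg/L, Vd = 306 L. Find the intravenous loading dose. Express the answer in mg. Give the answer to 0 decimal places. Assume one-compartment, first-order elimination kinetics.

5508 mg

LD = Css × Vd = 18.0 × 306 = 5508 mg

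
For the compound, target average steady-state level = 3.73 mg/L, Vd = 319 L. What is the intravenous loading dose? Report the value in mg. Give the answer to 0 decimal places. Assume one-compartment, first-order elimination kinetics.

1190 mg

LD = Css × Vd = 3.73 × 319 = 1190 mg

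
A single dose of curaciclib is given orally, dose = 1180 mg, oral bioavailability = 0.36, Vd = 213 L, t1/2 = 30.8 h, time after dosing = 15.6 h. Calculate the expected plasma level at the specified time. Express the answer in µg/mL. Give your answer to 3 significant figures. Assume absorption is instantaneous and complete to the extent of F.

Amount reaching circulation = F × Dose = 0.36 × 1180 = 424.8 mg
C₀ = F·Dose / Vd = 424.8 / 213 = 1.994 mg/L
k = ln2 / t½ = 0.693147 / 30.8 = 0.02250 h⁻¹
C = C₀ · e^(−k·t) = 1.994 × e^(−0.02250 × 15.6)
  = 1.994 × 0.7040 = 1.404 mg/L
(1.404 mg/L = 1.404 µg/mL)

1.40 µg/mL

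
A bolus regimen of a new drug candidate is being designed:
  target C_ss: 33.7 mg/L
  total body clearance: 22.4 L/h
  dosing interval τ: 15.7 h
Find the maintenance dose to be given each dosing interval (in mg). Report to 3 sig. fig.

At steady state, Dose/τ = Css × CL.
Dose = Css × CL × τ = 33.7 × 22.40 × 15.7 = 11850 mg

11900 mg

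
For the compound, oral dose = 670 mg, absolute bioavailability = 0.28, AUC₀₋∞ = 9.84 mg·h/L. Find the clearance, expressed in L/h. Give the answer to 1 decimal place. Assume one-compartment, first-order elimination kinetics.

CL = F·Dose / AUC = 0.28 × 670 / 9.84 = 19.07 L/h

19.1 L/h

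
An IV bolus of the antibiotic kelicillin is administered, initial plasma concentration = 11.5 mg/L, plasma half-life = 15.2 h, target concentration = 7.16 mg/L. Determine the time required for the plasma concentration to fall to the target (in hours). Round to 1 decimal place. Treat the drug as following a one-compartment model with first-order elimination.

10.4 h

k = ln2 / t½ = 0.693147 / 15.2 = 0.04560 h⁻¹
t = ln(C₀ / C) / k = ln(11.50 / 7.16) / 0.04560
  = ln(1.606) / 0.04560 = 0.4737 / 0.04560 = 10.39 h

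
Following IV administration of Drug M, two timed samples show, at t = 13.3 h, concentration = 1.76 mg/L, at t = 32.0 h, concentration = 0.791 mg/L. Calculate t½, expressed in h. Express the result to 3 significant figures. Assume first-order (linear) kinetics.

16.2 h

k = ln(C₁/C₂) / (t₂ − t₁) = ln(1.76/0.791) / (32.0 − 13.3)
  = 0.7998 / 18.70 = 0.04277 h⁻¹
t½ = ln2 / k = 0.693147 / 0.04277 = 16.21 h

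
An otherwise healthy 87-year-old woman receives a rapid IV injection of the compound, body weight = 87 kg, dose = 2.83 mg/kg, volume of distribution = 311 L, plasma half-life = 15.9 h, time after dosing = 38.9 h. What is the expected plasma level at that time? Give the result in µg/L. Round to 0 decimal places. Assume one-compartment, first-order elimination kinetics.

145 µg/L

Total dose = 2.83 × 87 = 246.2 mg
C₀ = Dose / Vd = 246.2 / 311 = 0.7916 mg/L
k = ln2 / t½ = 0.693147 / 15.9 = 0.04359 h⁻¹
C = C₀ · e^(−k·t) = 0.7916 × e^(−0.04359 × 38.9)
  = 0.7916 × 0.1835 = 0.1453 mg/L
Convert: 0.1453 mg/L × 1000 = 145.3 µg/L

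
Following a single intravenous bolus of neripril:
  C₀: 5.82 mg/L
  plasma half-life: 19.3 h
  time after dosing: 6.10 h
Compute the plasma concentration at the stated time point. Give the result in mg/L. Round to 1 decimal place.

k = ln2 / t½ = 0.693147 / 19.3 = 0.03591 h⁻¹
C = C₀ · e^(−k·t) = 5.820 × e^(−0.03591 × 6.10)
  = 5.820 × 0.8033 = 4.675 mg/L

4.7 mg/L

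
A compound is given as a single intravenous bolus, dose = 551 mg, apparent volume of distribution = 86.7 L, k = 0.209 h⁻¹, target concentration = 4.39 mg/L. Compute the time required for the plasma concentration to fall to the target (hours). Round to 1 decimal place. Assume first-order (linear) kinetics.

1.8 h

C₀ = Dose / Vd = 551.0 / 86.7 = 6.355 mg/L
t = ln(C₀ / C) / k = ln(6.355 / 4.39) / 0.2090
  = ln(1.448) / 0.2090 = 0.3702 / 0.2090 = 1.771 h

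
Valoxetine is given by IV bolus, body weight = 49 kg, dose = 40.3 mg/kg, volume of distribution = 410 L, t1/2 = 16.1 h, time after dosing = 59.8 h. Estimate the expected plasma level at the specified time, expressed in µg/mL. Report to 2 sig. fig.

Total dose = 40.3 × 49 = 1975 mg
C₀ = Dose / Vd = 1975 / 410 = 4.817 mg/L
k = ln2 / t½ = 0.693147 / 16.1 = 0.04305 h⁻¹
C = C₀ · e^(−k·t) = 4.817 × e^(−0.04305 × 59.8)
  = 4.817 × 0.07620 = 0.3671 mg/L
(0.3671 mg/L = 0.3671 µg/mL)

0.37 µg/mL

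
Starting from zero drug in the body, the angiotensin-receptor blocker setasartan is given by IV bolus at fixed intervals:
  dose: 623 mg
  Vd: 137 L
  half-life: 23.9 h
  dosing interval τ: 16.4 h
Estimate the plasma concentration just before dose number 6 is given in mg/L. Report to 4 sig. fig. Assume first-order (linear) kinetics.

C₀ per dose = Dose / Vd = 623 / 137 = 4.547 mg/L
k = ln2 / t½ = 0.693147 / 23.9 = 0.02900 h⁻¹
Fraction remaining after one interval: r = e^(−kτ) = e^(−0.02900 × 16.4) = 0.6215
Before dose 6, 5 doses have been given (aged 1τ, 2τ, 3τ, 4τ, 5τ).
C_trough = C₀ × (r + r² + … + r^5) = C₀ × r(1−r^5)/(1−r)
        = 4.547 × 0.6215 × (1 − 0.09273) / (1 − 0.6215) = 6.774 mg/L

6.774 mg/L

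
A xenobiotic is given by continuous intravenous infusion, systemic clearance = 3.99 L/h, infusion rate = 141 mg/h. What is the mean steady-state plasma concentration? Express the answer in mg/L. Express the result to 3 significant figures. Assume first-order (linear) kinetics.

At steady state Css = R₀ / CL = 141 / 3.990 = 35.34 mg/L

35.3 mg/L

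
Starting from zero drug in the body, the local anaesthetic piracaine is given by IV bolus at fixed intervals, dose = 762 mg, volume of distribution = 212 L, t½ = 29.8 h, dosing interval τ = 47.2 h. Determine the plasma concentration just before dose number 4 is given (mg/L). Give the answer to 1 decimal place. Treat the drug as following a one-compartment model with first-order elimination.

C₀ per dose = Dose / Vd = 762 / 212 = 3.594 mg/L
k = ln2 / t½ = 0.693147 / 29.8 = 0.02326 h⁻¹
Fraction remaining after one interval: r = e^(−kτ) = e^(−0.02326 × 47.2) = 0.3336
Before dose 4, 3 doses have been given (aged 1τ, 2τ, 3τ).
C_trough = C₀ × (r + r² + … + r^3) = C₀ × r(1−r^3)/(1−r)
        = 3.594 × 0.3336 × (1 − 0.03713) / (1 − 0.3336) = 1.732 mg/L

1.7 mg/L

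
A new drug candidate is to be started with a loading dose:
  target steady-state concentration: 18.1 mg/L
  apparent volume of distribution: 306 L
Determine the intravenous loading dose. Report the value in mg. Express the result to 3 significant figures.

LD = Css × Vd = 18.1 × 306 = 5539 mg

5540 mg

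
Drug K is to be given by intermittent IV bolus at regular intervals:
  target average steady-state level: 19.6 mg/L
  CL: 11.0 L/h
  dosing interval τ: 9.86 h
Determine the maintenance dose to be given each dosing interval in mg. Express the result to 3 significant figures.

At steady state, Dose/τ = Css × CL.
Dose = Css × CL × τ = 19.6 × 11.00 × 9.86 = 2126 mg

2130 mg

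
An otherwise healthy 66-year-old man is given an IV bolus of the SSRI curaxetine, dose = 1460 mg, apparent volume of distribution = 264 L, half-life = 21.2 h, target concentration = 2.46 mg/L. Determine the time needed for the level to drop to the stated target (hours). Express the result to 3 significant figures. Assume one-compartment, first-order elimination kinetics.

24.8 h

C₀ = Dose / Vd = 1460 / 264 = 5.530 mg/L
k = ln2 / t½ = 0.693147 / 21.2 = 0.03270 h⁻¹
t = ln(C₀ / C) / k = ln(5.530 / 2.46) / 0.03270
  = ln(2.248) / 0.03270 = 0.8100 / 0.03270 = 24.77 h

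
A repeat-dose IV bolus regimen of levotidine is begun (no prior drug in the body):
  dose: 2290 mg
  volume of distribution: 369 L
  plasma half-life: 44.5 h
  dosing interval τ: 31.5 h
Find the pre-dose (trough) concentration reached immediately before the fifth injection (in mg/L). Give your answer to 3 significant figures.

C₀ per dose = Dose / Vd = 2290 / 369 = 6.206 mg/L
k = ln2 / t½ = 0.693147 / 44.5 = 0.01558 h⁻¹
Fraction remaining after one interval: r = e^(−kτ) = e^(−0.01558 × 31.5) = 0.6122
Before dose 5, 4 doses have been given (aged 1τ, 2τ, 3τ, 4τ).
C_trough = C₀ × (r + r² + … + r^4) = C₀ × r(1−r^4)/(1−r)
        = 6.206 × 0.6122 × (1 − 0.1405) / (1 − 0.6122) = 8.421 mg/L

8.42 mg/L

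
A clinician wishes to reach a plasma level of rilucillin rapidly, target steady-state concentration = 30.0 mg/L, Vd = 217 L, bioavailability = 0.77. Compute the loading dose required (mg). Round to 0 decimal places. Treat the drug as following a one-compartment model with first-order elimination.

LD = Css × Vd / F = 30.0 × 217 / 0.77 = 8455 mg

8455 mg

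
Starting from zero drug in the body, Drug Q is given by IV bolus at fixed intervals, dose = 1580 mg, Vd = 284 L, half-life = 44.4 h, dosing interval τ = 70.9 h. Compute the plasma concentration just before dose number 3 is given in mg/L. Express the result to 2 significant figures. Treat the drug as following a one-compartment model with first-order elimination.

2.4 mg/L

C₀ per dose = Dose / Vd = 1580 / 284 = 5.563 mg/L
k = ln2 / t½ = 0.693147 / 44.4 = 0.01561 h⁻¹
Fraction remaining after one interval: r = e^(−kτ) = e^(−0.01561 × 70.9) = 0.3306
Before dose 3, 2 doses have been given (aged 1τ, 2τ).
C_trough = C₀ × (r + r²) = 5.563 × (0.3306 + 0.1093) = 2.447 mg/L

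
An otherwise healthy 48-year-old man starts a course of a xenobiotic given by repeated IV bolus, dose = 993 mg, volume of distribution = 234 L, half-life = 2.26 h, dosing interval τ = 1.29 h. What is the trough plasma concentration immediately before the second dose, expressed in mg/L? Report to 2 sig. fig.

2.9 mg/L

C₀ per dose = Dose / Vd = 993 / 234 = 4.244 mg/L
k = ln2 / t½ = 0.693147 / 2.26 = 0.3067 h⁻¹
Fraction remaining after one interval: r = e^(−kτ) = e^(−0.3067 × 1.29) = 0.6732
Before dose 2, 1 dose has been given (aged 1τ).
C_trough = C₀ × r = 4.244 × 0.6732 = 2.857 mg/L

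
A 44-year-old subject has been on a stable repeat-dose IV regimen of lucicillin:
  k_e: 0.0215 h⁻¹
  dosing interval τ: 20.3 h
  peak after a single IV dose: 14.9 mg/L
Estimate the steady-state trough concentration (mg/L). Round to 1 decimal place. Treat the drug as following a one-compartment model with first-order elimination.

e^(−kτ) = e^(−0.02150 × 20.3) = 0.6463
Accumulation ratio R = 1 / (1 − e^(−kτ)) = 1 / (1 − 0.6463) = 2.827
Steady-state trough = C₀ × R × e^(−kτ) = 14.9 × 2.827 × 0.6463 = 27.22 mg/L

27.2 mg/L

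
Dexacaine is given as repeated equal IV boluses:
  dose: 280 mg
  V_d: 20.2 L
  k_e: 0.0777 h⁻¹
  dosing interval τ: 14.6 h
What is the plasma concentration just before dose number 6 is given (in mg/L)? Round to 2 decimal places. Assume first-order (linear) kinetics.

C₀ per dose = Dose / Vd = 280 / 20.2 = 13.86 mg/L
Fraction remaining after one interval: r = e^(−kτ) = e^(−0.07770 × 14.6) = 0.3216
Before dose 6, 5 doses have been given (aged 1τ, 2τ, 3τ, 4τ, 5τ).
C_trough = C₀ × (r + r² + … + r^5) = C₀ × r(1−r^5)/(1−r)
        = 13.86 × 0.3216 × (1 − 0.003440) / (1 − 0.3216) = 6.548 mg/L

6.55 mg/L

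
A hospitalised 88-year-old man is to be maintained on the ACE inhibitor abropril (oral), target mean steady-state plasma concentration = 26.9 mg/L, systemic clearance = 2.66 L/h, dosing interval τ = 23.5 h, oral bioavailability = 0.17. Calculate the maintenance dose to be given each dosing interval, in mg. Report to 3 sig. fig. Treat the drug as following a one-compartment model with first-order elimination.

At steady state, F × (Dose/τ) = Css × CL.
Dose = Css × CL × τ / F = 26.9 × 2.660 × 23.5 / 0.17 = 9891 mg

9890 mg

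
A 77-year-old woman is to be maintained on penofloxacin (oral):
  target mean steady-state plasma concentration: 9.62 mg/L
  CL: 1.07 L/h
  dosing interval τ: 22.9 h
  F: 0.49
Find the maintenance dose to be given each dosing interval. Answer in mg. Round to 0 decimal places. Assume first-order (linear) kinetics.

481 mg

At steady state, F × (Dose/τ) = Css × CL.
Dose = Css × CL × τ / F = 9.62 × 1.070 × 22.9 / 0.49 = 481.1 mg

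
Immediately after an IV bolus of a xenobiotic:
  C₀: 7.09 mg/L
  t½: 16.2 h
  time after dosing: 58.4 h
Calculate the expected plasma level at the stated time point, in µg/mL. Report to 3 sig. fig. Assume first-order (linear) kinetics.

0.583 µg/mL

k = ln2 / t½ = 0.693147 / 16.2 = 0.04279 h⁻¹
C = C₀ · e^(−k·t) = 7.090 × e^(−0.04279 × 58.4)
  = 7.090 × 0.08217 = 0.5826 mg/L
(0.5826 mg/L = 0.5826 µg/mL)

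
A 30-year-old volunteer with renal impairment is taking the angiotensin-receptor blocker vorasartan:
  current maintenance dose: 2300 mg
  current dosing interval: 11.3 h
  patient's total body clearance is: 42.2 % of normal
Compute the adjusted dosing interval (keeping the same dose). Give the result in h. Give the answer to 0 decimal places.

27 h

To keep the same average steady-state level, dosing rate must scale with clearance.
CL ratio = 42.2 / 100 = 0.4220
New interval (same dose) = 11.3 / 0.4220 = 26.78 h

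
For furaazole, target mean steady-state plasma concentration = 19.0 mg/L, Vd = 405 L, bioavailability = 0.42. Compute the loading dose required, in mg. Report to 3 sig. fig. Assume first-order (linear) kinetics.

LD = Css × Vd / F = 19.0 × 405 / 0.42 = 18320 mg

18300 mg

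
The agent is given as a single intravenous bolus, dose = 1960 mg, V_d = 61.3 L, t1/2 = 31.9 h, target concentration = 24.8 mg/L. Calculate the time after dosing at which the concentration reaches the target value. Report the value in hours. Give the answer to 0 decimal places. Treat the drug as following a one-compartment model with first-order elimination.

C₀ = Dose / Vd = 1960 / 61.3 = 31.97 mg/L
k = ln2 / t½ = 0.693147 / 31.9 = 0.02173 h⁻¹
t = ln(C₀ / C) / k = ln(31.97 / 24.8) / 0.02173
  = ln(1.289) / 0.02173 = 0.2539 / 0.02173 = 11.68 h

12 h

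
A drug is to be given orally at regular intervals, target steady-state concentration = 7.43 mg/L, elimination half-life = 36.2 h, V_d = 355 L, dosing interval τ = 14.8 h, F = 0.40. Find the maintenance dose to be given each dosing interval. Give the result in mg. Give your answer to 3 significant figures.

1870 mg

k = ln2 / t½ = 0.693147 / 36.2 = 0.01915 h⁻¹
CL = k × Vd = 0.01915 × 355 = 6.798 L/h
At steady state, F × (Dose/τ) = Css × CL.
Dose = Css × CL × τ / F = 7.43 × 6.798 × 14.8 / 0.40 = 1869 mg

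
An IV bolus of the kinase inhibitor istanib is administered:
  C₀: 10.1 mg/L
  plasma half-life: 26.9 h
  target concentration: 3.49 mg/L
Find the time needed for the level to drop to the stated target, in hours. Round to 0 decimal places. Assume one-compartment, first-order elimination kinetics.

k = ln2 / t½ = 0.693147 / 26.9 = 0.02577 h⁻¹
t = ln(C₀ / C) / k = ln(10.10 / 3.49) / 0.02577
  = ln(2.894) / 0.02577 = 1.063 / 0.02577 = 41.25 h

41 h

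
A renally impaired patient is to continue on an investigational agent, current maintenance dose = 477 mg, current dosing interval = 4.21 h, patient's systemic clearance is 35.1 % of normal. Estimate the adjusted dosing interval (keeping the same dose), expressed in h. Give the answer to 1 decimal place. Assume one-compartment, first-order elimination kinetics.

To keep the same average steady-state level, dosing rate must scale with clearance.
CL ratio = 35.1 / 100 = 0.3510
New interval (same dose) = 4.21 / 0.3510 = 11.99 h

12.0 h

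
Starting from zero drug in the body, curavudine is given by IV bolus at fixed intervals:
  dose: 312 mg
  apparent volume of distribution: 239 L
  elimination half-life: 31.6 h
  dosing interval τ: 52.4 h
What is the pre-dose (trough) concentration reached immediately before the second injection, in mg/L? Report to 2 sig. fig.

C₀ per dose = Dose / Vd = 312 / 239 = 1.305 mg/L
k = ln2 / t½ = 0.693147 / 31.6 = 0.02194 h⁻¹
Fraction remaining after one interval: r = e^(−kτ) = e^(−0.02194 × 52.4) = 0.3167
Before dose 2, 1 dose has been given (aged 1τ).
C_trough = C₀ × r = 1.305 × 0.3167 = 0.4133 mg/L

0.41 mg/L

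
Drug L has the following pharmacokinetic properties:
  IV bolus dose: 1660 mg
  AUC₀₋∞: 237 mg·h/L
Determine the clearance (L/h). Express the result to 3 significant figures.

CL = Dose / AUC = 1660 / 237 = 7.004 L/h

7.00 L/h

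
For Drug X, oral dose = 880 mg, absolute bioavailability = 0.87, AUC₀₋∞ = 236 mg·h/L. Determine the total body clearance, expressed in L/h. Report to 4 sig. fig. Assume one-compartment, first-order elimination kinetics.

3.244 L/h

CL = F·Dose / AUC = 0.87 × 880 / 236 = 3.244 L/h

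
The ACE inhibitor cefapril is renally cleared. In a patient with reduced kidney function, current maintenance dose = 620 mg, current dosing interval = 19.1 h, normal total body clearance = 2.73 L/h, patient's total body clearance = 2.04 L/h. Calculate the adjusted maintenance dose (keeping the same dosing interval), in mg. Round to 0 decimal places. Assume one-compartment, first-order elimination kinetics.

463 mg

To keep the same average steady-state level, dosing rate must scale with clearance.
CL ratio = 2.04 / 2.73 = 0.7473
New dose (same interval) = 620 × 0.7473 = 463.3 mg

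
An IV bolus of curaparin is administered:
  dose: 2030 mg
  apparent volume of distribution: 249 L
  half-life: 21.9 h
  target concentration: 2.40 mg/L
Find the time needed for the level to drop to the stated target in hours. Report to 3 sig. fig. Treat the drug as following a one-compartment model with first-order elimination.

C₀ = Dose / Vd = 2030 / 249 = 8.153 mg/L
k = ln2 / t½ = 0.693147 / 21.9 = 0.03165 h⁻¹
t = ln(C₀ / C) / k = ln(8.153 / 2.40) / 0.03165
  = ln(3.397) / 0.03165 = 1.223 / 0.03165 = 38.64 h

38.6 h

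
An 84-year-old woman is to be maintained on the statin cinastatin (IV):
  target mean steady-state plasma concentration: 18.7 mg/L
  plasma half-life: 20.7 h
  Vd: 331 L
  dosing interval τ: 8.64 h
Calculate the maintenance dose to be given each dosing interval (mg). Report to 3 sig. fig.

1790 mg

k = ln2 / t½ = 0.693147 / 20.7 = 0.03349 h⁻¹
CL = k × Vd = 0.03349 × 331 = 11.09 L/h
At steady state, Dose/τ = Css × CL.
Dose = Css × CL × τ = 18.7 × 11.09 × 8.64 = 1792 mg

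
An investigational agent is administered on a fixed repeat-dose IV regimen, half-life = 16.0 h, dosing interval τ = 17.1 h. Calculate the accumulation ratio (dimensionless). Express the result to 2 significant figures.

k = ln2 / t½ = 0.693147 / 16.0 = 0.04332 h⁻¹
e^(−kτ) = e^(−0.04332 × 17.1) = 0.4767
Accumulation ratio R = 1 / (1 − e^(−kτ)) = 1 / (1 − 0.4767) = 1.911

1.9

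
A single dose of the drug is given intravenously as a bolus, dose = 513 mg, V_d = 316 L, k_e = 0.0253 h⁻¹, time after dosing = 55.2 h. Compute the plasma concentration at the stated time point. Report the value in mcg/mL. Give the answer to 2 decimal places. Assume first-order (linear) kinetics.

0.40 mcg/mL

C₀ = Dose / Vd = 513.0 / 316 = 1.623 mg/L
C = C₀ · e^(−k·t) = 1.623 × e^(−0.02530 × 55.2)
  = 1.623 × 0.2474 = 0.4015 mg/L
(0.4015 mg/L = 0.4015 mcg/mL)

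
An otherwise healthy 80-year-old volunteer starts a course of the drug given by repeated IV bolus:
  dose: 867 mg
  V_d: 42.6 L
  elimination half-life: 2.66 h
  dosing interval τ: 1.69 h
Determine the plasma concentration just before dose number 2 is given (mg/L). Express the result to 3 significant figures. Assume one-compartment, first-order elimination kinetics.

13.1 mg/L

C₀ per dose = Dose / Vd = 867 / 42.6 = 20.35 mg/L
k = ln2 / t½ = 0.693147 / 2.66 = 0.2606 h⁻¹
Fraction remaining after one interval: r = e^(−kτ) = e^(−0.2606 × 1.69) = 0.6438
Before dose 2, 1 dose has been given (aged 1τ).
C_trough = C₀ × r = 20.35 × 0.6438 = 13.10 mg/L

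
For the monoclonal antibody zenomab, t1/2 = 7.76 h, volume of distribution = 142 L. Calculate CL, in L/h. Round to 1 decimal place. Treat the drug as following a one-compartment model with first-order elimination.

k = ln2 / t½ = 0.693147 / 7.76 = 0.08932 h⁻¹
CL = k × Vd = 0.08932 × 142 = 12.68 L/h

12.7 L/h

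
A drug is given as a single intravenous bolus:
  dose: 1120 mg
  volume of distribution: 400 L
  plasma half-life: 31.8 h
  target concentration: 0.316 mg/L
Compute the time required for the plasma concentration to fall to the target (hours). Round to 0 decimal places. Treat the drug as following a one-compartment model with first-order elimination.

100 h

C₀ = Dose / Vd = 1120 / 400 = 2.800 mg/L
k = ln2 / t½ = 0.693147 / 31.8 = 0.02180 h⁻¹
t = ln(C₀ / C) / k = ln(2.800 / 0.316) / 0.02180
  = ln(8.861) / 0.02180 = 2.182 / 0.02180 = 100.1 h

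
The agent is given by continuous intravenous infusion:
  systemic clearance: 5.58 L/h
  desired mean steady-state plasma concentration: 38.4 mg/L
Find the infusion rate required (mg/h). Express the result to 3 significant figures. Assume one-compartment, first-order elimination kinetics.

At steady state, infusion rate R₀ = Css × CL = 38.4 × 5.580 = 214.3 mg/h

214 mg/h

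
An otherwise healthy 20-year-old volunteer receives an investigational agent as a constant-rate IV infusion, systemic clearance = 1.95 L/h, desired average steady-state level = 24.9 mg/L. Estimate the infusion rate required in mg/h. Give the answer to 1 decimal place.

48.6 mg/h

At steady state, infusion rate R₀ = Css × CL = 24.9 × 1.950 = 48.56 mg/h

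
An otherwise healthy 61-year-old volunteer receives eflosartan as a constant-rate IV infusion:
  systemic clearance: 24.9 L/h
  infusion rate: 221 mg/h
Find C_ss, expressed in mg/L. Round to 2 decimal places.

8.88 mg/L

At steady state Css = R₀ / CL = 221 / 24.90 = 8.876 mg/L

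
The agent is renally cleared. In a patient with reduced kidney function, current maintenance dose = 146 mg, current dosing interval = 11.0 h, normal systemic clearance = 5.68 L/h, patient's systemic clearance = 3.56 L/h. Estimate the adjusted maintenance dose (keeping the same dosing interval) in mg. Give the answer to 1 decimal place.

To keep the same average steady-state level, dosing rate must scale with clearance.
CL ratio = 3.56 / 5.68 = 0.6268
New dose (same interval) = 146 × 0.6268 = 91.51 mg

91.5 mg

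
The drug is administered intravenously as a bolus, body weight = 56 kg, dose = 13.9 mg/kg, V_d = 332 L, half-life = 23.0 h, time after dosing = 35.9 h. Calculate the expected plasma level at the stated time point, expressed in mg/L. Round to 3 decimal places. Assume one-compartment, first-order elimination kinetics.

Total dose = 13.9 × 56 = 778.4 mg
C₀ = Dose / Vd = 778.4 / 332 = 2.345 mg/L
k = ln2 / t½ = 0.693147 / 23.0 = 0.03014 h⁻¹
C = C₀ · e^(−k·t) = 2.345 × e^(−0.03014 × 35.9)
  = 2.345 × 0.3389 = 0.7947 mg/L

0.795 mg/L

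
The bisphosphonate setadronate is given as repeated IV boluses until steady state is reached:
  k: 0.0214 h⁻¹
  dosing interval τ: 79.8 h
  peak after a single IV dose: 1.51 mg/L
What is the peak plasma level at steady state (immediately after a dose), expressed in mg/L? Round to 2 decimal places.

1.84 mg/L

e^(−kτ) = e^(−0.02140 × 79.8) = 0.1813
Accumulation ratio R = 1 / (1 − e^(−kτ)) = 1 / (1 − 0.1813) = 1.221
Steady-state peak = C₀ × R = 1.51 × 1.221 = 1.844 mg/L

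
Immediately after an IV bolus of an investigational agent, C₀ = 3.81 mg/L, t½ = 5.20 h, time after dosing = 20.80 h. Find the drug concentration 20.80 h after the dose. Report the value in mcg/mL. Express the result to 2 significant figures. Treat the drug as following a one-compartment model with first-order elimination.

0.24 mcg/mL

k = ln2 / t½ = 0.693147 / 5.20 = 0.1333 h⁻¹
t / t½ = 20.80 / 5.20 = 4 half-lives
C = C₀ × (1/2)^4 = 3.810 × 0.06250 = 0.2381 mg/L
(0.2381 mg/L = 0.2381 mcg/mL)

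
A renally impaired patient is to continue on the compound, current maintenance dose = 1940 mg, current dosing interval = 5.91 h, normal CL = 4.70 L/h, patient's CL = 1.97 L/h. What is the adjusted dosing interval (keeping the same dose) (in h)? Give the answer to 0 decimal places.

14 h

To keep the same average steady-state level, dosing rate must scale with clearance.
CL ratio = 1.97 / 4.70 = 0.4191
New interval (same dose) = 5.91 / 0.4191 = 14.10 h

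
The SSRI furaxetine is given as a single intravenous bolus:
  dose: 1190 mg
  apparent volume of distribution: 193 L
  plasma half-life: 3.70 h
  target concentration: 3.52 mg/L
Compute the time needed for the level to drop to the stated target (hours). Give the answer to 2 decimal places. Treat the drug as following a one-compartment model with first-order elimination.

C₀ = Dose / Vd = 1190 / 193 = 6.166 mg/L
k = ln2 / t½ = 0.693147 / 3.70 = 0.1873 h⁻¹
t = ln(C₀ / C) / k = ln(6.166 / 3.52) / 0.1873
  = ln(1.752) / 0.1873 = 0.5608 / 0.1873 = 2.994 h

2.99 h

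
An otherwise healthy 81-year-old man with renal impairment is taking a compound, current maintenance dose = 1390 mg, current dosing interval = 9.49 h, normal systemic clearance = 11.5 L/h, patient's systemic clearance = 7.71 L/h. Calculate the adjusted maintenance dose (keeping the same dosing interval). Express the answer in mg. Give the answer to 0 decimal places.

932 mg

To keep the same average steady-state level, dosing rate must scale with clearance.
CL ratio = 7.71 / 11.5 = 0.6704
New dose (same interval) = 1390 × 0.6704 = 931.9 mg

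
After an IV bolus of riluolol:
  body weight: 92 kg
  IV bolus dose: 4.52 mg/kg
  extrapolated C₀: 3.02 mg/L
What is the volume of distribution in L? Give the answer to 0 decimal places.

Dose = 4.52 × 92 = 415.8 mg
Vd = Dose / C₀ = 415.8 / 3.02 = 137.7 L

138 L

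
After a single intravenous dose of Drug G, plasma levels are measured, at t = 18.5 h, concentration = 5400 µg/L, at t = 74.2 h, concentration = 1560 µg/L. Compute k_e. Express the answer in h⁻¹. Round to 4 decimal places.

0.0223 h⁻¹

k = ln(C₁/C₂) / (t₂ − t₁) = ln(5400/1560) / (74.2 − 18.5)
  = 1.242 / 55.70 = 0.02230 h⁻¹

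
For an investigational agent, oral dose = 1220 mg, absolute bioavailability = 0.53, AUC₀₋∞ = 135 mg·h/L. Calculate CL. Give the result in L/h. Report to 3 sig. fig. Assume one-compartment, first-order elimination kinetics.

CL = F·Dose / AUC = 0.53 × 1220 / 135 = 4.790 L/h

4.79 L/h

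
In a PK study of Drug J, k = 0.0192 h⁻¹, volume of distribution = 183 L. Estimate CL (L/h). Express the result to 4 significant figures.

3.514 L/h

CL = k × Vd = 0.0192 × 183 = 3.514 L/h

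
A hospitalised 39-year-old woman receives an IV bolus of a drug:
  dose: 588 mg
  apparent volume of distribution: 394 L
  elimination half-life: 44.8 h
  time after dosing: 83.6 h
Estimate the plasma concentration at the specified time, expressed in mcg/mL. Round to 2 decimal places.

0.41 mcg/mL

C₀ = Dose / Vd = 588.0 / 394 = 1.492 mg/L
k = ln2 / t½ = 0.693147 / 44.8 = 0.01547 h⁻¹
C = C₀ · e^(−k·t) = 1.492 × e^(−0.01547 × 83.6)
  = 1.492 × 0.2744 = 0.4094 mg/L
(0.4094 mg/L = 0.4094 mcg/mL)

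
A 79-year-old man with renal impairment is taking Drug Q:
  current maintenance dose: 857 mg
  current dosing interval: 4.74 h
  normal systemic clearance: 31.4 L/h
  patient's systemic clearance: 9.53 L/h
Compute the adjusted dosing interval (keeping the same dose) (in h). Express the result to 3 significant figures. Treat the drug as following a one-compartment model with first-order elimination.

To keep the same average steady-state level, dosing rate must scale with clearance.
CL ratio = 9.53 / 31.4 = 0.3035
New interval (same dose) = 4.74 / 0.3035 = 15.62 h

15.6 h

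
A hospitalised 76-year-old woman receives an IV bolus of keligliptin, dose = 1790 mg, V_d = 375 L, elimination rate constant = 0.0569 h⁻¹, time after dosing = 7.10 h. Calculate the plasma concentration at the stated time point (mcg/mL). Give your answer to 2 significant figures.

C₀ = Dose / Vd = 1790 / 375 = 4.773 mg/L
C = C₀ · e^(−k·t) = 4.773 × e^(−0.05690 × 7.10)
  = 4.773 × 0.6677 = 3.187 mg/L
(3.187 mg/L = 3.187 mcg/mL)

3.2 mcg/mL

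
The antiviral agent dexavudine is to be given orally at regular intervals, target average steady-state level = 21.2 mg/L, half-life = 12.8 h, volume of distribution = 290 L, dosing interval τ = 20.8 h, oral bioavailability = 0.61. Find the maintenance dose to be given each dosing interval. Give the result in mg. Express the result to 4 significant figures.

11350 mg

k = ln2 / t½ = 0.693147 / 12.8 = 0.05415 h⁻¹
CL = k × Vd = 0.05415 × 290 = 15.70 L/h
At steady state, F × (Dose/τ) = Css × CL.
Dose = Css × CL × τ / F = 21.2 × 15.70 × 20.8 / 0.61 = 11350 mg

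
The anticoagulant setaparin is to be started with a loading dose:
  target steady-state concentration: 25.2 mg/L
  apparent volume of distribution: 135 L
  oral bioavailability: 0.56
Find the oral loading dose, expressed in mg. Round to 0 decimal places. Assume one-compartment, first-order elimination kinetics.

LD = Css × Vd / F = 25.2 × 135 / 0.56 = 6075 mg

6075 mg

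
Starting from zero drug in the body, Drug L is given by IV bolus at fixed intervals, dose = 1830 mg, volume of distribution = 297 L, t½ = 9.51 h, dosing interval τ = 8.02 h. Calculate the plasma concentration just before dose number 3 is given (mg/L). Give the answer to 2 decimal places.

5.35 mg/L

C₀ per dose = Dose / Vd = 1830 / 297 = 6.162 mg/L
k = ln2 / t½ = 0.693147 / 9.51 = 0.07289 h⁻¹
Fraction remaining after one interval: r = e^(−kτ) = e^(−0.07289 × 8.02) = 0.5573
Before dose 3, 2 doses have been given (aged 1τ, 2τ).
C_trough = C₀ × (r + r²) = 6.162 × (0.5573 + 0.3106) = 5.348 mg/L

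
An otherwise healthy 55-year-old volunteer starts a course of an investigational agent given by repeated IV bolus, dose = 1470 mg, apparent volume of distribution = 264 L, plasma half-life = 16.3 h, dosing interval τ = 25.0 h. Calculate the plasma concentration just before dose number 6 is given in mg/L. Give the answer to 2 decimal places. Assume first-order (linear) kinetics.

C₀ per dose = Dose / Vd = 1470 / 264 = 5.568 mg/L
k = ln2 / t½ = 0.693147 / 16.3 = 0.04252 h⁻¹
Fraction remaining after one interval: r = e^(−kτ) = e^(−0.04252 × 25.0) = 0.3454
Before dose 6, 5 doses have been given (aged 1τ, 2τ, 3τ, 4τ, 5τ).
C_trough = C₀ × (r + r² + … + r^5) = C₀ × r(1−r^5)/(1−r)
        = 5.568 × 0.3454 × (1 − 0.004916) / (1 − 0.3454) = 2.924 mg/L

2.92 mg/L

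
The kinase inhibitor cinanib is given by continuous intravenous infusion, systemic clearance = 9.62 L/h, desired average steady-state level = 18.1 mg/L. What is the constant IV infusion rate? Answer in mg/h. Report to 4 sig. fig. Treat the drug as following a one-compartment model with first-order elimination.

At steady state, infusion rate R₀ = Css × CL = 18.1 × 9.620 = 174.1 mg/h

174.1 mg/h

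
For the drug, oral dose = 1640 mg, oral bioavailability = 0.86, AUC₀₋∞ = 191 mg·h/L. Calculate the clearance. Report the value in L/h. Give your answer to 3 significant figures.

7.38 L/h

CL = F·Dose / AUC = 0.86 × 1640 / 191 = 7.384 L/h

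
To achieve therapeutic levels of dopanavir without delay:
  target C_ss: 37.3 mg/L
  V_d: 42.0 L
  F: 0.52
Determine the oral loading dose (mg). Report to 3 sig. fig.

LD = Css × Vd / F = 37.3 × 42.0 / 0.52 = 3013 mg

3010 mg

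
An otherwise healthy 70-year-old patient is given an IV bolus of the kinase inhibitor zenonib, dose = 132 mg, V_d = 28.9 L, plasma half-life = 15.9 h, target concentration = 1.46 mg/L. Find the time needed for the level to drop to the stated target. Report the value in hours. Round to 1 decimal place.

26.2 h

C₀ = Dose / Vd = 132.0 / 28.9 = 4.567 mg/L
k = ln2 / t½ = 0.693147 / 15.9 = 0.04359 h⁻¹
t = ln(C₀ / C) / k = ln(4.567 / 1.46) / 0.04359
  = ln(3.128) / 0.04359 = 1.140 / 0.04359 = 26.15 h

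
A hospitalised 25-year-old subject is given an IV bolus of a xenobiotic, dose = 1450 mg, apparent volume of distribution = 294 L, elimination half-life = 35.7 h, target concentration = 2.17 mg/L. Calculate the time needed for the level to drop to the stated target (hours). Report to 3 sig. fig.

C₀ = Dose / Vd = 1450 / 294 = 4.932 mg/L
k = ln2 / t½ = 0.693147 / 35.7 = 0.01942 h⁻¹
t = ln(C₀ / C) / k = ln(4.932 / 2.17) / 0.01942
  = ln(2.273) / 0.01942 = 0.8211 / 0.01942 = 42.28 h

42.3 h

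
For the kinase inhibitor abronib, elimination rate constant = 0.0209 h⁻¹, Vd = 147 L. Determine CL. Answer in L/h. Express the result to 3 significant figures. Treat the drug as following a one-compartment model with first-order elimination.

3.07 L/h

CL = k × Vd = 0.0209 × 147 = 3.072 L/h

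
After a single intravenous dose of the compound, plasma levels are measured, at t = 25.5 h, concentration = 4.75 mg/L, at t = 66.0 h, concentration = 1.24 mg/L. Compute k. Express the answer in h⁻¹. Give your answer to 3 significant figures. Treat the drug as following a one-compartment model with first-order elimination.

0.0332 h⁻¹

k = ln(C₁/C₂) / (t₂ − t₁) = ln(4.75/1.24) / (66.0 − 25.5)
  = 1.343 / 40.50 = 0.03316 h⁻¹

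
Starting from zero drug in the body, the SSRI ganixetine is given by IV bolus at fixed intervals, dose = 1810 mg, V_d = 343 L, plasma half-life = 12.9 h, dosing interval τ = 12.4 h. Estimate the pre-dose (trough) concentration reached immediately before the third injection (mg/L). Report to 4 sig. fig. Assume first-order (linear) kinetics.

C₀ per dose = Dose / Vd = 1810 / 343 = 5.277 mg/L
k = ln2 / t½ = 0.693147 / 12.9 = 0.05373 h⁻¹
Fraction remaining after one interval: r = e^(−kτ) = e^(−0.05373 × 12.4) = 0.5136
Before dose 3, 2 doses have been given (aged 1τ, 2τ).
C_trough = C₀ × (r + r²) = 5.277 × (0.5136 + 0.2638) = 4.102 mg/L

4.102 mg/L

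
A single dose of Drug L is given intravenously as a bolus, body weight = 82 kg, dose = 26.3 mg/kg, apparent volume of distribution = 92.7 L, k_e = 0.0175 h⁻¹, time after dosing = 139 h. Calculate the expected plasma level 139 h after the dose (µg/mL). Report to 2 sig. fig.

Total dose = 26.3 × 82 = 2157 mg
C₀ = Dose / Vd = 2157 / 92.7 = 23.27 mg/L
C = C₀ · e^(−k·t) = 23.27 × e^(−0.01750 × 139)
  = 23.27 × 0.08782 = 2.044 mg/L
(2.044 mg/L = 2.044 µg/mL)

2.0 µg/mL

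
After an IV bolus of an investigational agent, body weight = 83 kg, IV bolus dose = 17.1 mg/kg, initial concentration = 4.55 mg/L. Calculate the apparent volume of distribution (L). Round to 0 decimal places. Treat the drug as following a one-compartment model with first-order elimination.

312 L

Dose = 17.1 × 83 = 1419 mg
Vd = Dose / C₀ = 1419 / 4.55 = 311.9 L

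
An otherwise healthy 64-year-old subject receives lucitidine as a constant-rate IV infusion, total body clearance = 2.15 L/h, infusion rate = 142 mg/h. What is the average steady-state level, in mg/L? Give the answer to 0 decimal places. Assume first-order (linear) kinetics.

66 mg/L

At steady state Css = R₀ / CL = 142 / 2.150 = 66.05 mg/L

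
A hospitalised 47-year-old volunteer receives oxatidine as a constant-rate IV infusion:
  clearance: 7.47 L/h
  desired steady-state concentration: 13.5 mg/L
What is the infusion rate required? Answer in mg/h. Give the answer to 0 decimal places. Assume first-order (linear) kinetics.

101 mg/h

At steady state, infusion rate R₀ = Css × CL = 13.5 × 7.470 = 100.8 mg/h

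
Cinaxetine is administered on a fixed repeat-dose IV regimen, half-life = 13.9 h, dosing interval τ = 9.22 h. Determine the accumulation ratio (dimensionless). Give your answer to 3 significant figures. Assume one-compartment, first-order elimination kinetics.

2.71

k = ln2 / t½ = 0.693147 / 13.9 = 0.04987 h⁻¹
e^(−kτ) = e^(−0.04987 × 9.22) = 0.6314
Accumulation ratio R = 1 / (1 − e^(−kτ)) = 1 / (1 − 0.6314) = 2.713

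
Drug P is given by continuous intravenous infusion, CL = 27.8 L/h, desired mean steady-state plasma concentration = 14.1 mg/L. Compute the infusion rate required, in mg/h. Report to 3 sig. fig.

392 mg/h

At steady state, infusion rate R₀ = Css × CL = 14.1 × 27.80 = 392.0 mg/h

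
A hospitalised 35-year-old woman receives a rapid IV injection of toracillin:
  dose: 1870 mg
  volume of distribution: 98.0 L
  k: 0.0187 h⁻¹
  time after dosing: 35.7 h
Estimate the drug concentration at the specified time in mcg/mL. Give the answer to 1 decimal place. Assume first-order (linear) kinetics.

C₀ = Dose / Vd = 1870 / 98.0 = 19.08 mg/L
C = C₀ · e^(−k·t) = 19.08 × e^(−0.01870 × 35.7)
  = 19.08 × 0.5129 = 9.786 mg/L
(9.786 mg/L = 9.786 mcg/mL)

9.8 mcg/mL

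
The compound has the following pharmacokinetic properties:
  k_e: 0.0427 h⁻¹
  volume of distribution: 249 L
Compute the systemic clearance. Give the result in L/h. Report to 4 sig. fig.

CL = k × Vd = 0.0427 × 249 = 10.63 L/h

10.63 L/h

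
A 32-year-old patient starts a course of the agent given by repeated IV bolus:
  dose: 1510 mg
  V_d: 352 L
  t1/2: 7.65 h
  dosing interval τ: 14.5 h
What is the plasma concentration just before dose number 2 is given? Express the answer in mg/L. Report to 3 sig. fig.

C₀ per dose = Dose / Vd = 1510 / 352 = 4.290 mg/L
k = ln2 / t½ = 0.693147 / 7.65 = 0.09061 h⁻¹
Fraction remaining after one interval: r = e^(−kτ) = e^(−0.09061 × 14.5) = 0.2688
Before dose 2, 1 dose has been given (aged 1τ).
C_trough = C₀ × r = 4.290 × 0.2688 = 1.153 mg/L

1.15 mg/L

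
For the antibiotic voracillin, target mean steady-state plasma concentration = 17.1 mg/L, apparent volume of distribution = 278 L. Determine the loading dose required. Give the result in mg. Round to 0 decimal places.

4754 mg

LD = Css × Vd = 17.1 × 278 = 4754 mg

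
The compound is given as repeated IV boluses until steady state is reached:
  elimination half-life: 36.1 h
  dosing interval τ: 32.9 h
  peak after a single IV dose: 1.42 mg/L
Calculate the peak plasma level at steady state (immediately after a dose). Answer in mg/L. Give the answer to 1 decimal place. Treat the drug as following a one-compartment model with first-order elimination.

3.0 mg/L

k = ln2 / t½ = 0.693147 / 36.1 = 0.01920 h⁻¹
e^(−kτ) = e^(−0.01920 × 32.9) = 0.5317
Accumulation ratio R = 1 / (1 − e^(−kτ)) = 1 / (1 − 0.5317) = 2.135
Steady-state peak = C₀ × R = 1.42 × 2.135 = 3.032 mg/L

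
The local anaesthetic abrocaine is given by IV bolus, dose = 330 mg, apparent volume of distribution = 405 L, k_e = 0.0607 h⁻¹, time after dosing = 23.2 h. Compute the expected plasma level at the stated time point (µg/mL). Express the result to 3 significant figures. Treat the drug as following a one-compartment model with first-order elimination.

C₀ = Dose / Vd = 330.0 / 405 = 0.8148 mg/L
C = C₀ · e^(−k·t) = 0.8148 × e^(−0.06070 × 23.2)
  = 0.8148 × 0.2446 = 0.1993 mg/L
(0.1993 mg/L = 0.1993 µg/mL)

0.199 µg/mL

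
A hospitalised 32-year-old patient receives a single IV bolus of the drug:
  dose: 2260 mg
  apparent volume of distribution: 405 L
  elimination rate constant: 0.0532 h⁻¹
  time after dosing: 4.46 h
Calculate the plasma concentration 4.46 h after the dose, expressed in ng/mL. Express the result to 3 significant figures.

C₀ = Dose / Vd = 2260 / 405 = 5.580 mg/L
C = C₀ · e^(−k·t) = 5.580 × e^(−0.05320 × 4.46)
  = 5.580 × 0.7888 = 4.402 mg/L
Convert: 4.402 mg/L × 1000 = 4402 ng/mL

4400 ng/mL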